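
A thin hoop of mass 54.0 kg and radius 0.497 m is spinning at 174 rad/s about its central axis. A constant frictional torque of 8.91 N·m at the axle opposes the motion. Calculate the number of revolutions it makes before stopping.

I = MR² = (54.0)(0.497)² = 13.34 kg·m².
The net torque has magnitude 8.91 N·m, opposing ω.
|α| = τ/I = 8.910/13.34 = 0.6680 rad/s² (deceleration).
ω² = ω₀² − 2|α|θ with ω = 0 ⇒ θ = ω₀²/(2|α|) = 22660 rad = 3607 rev.

≈ 3610 revolutions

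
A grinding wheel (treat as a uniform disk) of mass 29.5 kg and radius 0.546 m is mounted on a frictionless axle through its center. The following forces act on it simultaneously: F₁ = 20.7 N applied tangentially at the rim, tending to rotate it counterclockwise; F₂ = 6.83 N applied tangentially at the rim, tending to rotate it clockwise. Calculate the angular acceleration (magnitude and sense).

α ≈ 1.72 rad/s², counterclockwise

I = ½MR² = (1/2)(29.5)(0.546)² = 4.397 kg·m².
Taking counterclockwise as positive: τ₁ = +(20.7)(0.546) = +11.30 N·m; τ₂ = −(6.83)(0.546) = −3.729 N·m.
Net torque τ = 7.573 N·m.
α = τ/I = 7.573/4.397 = 1.722 rad/s².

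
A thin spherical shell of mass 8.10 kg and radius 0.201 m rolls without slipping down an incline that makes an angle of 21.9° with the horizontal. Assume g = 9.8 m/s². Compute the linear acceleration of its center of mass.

a ≈ 2.19 m/s²

Translation along the incline: Mg sinθ − f = Ma.
Rotation about the center: fR = Iα with I = (2/3)MR². No-slip gives a = αR, so f = (I/R²)a = (2/3)M a.
Substituting: Mg sinθ = (1 + 0.6667)Ma, so a = g sinθ/(1 + 0.6667) = (9.8) sin 21.9° / 1.667 = 2.193 m/s².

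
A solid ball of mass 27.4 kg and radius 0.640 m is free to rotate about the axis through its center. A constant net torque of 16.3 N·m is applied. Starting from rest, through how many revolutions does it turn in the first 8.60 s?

I = (2/5)MR² = (2/5)(27.4)(0.640)² = 4.489 kg·m².
α = τ/I = 16.3/4.489 = 3.631 rad/s².
θ = ½αt² = ½(3.631)(8.60)² = 134.3 rad.
Revolutions = θ/(2π) = 21.37.

≈ 21.4 revolutions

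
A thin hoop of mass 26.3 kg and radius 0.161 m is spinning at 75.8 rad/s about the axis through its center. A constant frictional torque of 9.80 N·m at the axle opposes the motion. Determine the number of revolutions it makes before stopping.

I = MR² = (26.3)(0.161)² = 0.6817 kg·m².
The net torque has magnitude 9.80 N·m, opposing ω.
|α| = τ/I = 9.800/0.6817 = 14.38 rad/s² (deceleration).
ω² = ω₀² − 2|α|θ with ω = 0 ⇒ θ = ω₀²/(2|α|) = 199.8 rad = 31.81 rev.

≈ 31.8 revolutions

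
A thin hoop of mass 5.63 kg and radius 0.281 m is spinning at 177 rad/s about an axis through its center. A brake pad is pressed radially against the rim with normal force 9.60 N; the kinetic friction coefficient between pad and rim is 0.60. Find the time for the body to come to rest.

I = MR² = (5.63)(0.281)² = 0.4446 kg·m².
Friction force f = μN = (0.60)(9.60) = 5.760 N at the rim; torque magnitude τ = fR = 1.619 N·m, opposing ω.
|α| = τ/I = 1.619/0.4446 = 3.641 rad/s² (deceleration).
0 = ω₀ − |α|t ⇒ t = ω₀/|α| = 177/3.641 = 48.61 s.

t ≈ 48.6 s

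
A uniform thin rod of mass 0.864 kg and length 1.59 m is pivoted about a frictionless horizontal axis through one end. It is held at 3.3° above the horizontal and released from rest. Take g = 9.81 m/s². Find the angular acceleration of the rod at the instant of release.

About the pivot, I = (1/3)ML² = (1/3)(0.864)(1.59)² = 0.7281 kg·m².
The weight acts at the center, a distance L/2 = 0.7950 m from the pivot; τ = Mg(L/2) cos 3.3° = 6.727 N·m.
α = τ/I = 6.727/0.7281 = 9.239 rad/s².

α ≈ 9.24 rad/s²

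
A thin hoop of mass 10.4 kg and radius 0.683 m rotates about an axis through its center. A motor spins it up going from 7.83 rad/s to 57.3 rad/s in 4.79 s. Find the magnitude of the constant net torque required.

τ ≈ 50.1 N·m

I = MR² = (10.4)(0.683)² = 4.851 kg·m².
α = Δω/Δt = (57.3 − 7.83)/4.79 = 10.33 rad/s².
τ = Iα = (4.851)(10.33) = 50.11 N·m.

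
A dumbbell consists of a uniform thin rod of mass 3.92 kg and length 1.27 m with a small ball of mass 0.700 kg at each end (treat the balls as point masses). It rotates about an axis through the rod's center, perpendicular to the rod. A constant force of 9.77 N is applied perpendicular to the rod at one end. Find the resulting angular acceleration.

I_rod = (1/12)ML² = (1/12)(3.92)(1.27)² = 0.5269 kg·m².
I_balls = 2·m·(L/2)² = 2(0.700)(0.6350)² = 0.5645 kg·m².
Total I = 1.091 kg·m².
τ = F·(L/2) = (9.77)(0.635) = 6.204 N·m.
α = τ/I = 6.204/1.091 = 5.684 rad/s².

α ≈ 5.68 rad/s²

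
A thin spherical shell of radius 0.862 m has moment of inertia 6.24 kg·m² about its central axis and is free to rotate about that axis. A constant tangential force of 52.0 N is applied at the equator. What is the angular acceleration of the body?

τ = F R = (52.0)(0.862) = 44.82 N·m.
From τ = Iα: α = 44.82/6.240 = 7.183 rad/s².

α ≈ 7.18 rad/s²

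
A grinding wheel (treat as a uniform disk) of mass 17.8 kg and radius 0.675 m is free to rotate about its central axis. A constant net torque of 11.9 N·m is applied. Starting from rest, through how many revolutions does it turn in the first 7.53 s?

I = ½MR² = (1/2)(17.8)(0.675)² = 4.055 kg·m².
α = τ/I = 11.9/4.055 = 2.935 rad/s².
θ = ½αt² = ½(2.935)(7.53)² = 83.20 rad.
Revolutions = θ/(2π) = 13.24.

≈ 13.2 revolutions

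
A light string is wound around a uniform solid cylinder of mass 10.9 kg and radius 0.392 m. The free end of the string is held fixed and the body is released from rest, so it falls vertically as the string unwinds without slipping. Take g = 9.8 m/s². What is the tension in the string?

T ≈ 35.6 N

Translation: Mg − T = Ma. Rotation about the center: TR = Iα with I = ½MR².
With a = αR: T = (I/R²)a = (1/2)M a, so Mg = (1 + 0.5000)Ma.
a = g/(1 + 0.5000) = 9.8/1.500 = 6.533 m/s².
T = 0.5000·M·a = (0.5000)(10.9)(6.533) = 35.61 N.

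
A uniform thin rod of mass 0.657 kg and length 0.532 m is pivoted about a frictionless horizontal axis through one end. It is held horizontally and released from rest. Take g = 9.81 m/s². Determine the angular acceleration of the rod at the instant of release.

About the pivot, I = (1/3)ML² = (1/3)(0.657)(0.532)² = 0.06198 kg·m².
The weight acts at the center, a distance L/2 = 0.2660 m from the pivot; τ = Mg(L/2) = 1.714 N·m.
α = τ/I = 1.714/0.06198 = 27.66 rad/s².
(Equivalently α = (3g/(2L)) = 27.66 rad/s².)

α ≈ 27.7 rad/s²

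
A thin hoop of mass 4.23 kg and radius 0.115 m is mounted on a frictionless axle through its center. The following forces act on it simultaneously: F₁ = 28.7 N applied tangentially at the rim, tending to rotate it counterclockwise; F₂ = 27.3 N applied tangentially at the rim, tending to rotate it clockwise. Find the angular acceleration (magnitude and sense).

I = MR² = (4.23)(0.115)² = 0.05594 kg·m².
Taking counterclockwise as positive: τ₁ = +(28.7)(0.115) = +3.300 N·m; τ₂ = −(27.3)(0.115) = −3.140 N·m.
Net torque τ = 0.1610 N·m.
α = τ/I = 0.1610/0.05594 = 2.878 rad/s².

α ≈ 2.88 rad/s², counterclockwise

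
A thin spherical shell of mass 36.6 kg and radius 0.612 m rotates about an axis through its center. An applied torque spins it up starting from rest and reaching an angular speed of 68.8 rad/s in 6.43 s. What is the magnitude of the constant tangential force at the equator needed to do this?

I = (2/3)MR² = (2/3)(36.6)(0.612)² = 9.139 kg·m².
α = Δω/Δt = (68.8 − 0)/6.43 = 10.70 rad/s².
The required torque is τ = Iα = (9.139)(10.70) = 97.78 N·m.
A tangential force at the equator gives τ = FR, so F = τ/R = 97.78/0.612 = 159.8 N.

F ≈ 160 N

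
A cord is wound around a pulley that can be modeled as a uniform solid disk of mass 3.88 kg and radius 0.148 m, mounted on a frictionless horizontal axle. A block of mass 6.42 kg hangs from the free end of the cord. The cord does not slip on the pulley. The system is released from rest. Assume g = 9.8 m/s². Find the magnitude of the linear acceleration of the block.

I = ½MR² = (1/2)(3.88)(0.148)² = 0.04249 kg·m².
Block: mg − T = ma. Pulley: TR = Iα. No-slip: a = αR, so T = (I/R²)a = 1.940·a.
Then mg = (m + 1.940)a, so a = (6.42)(9.8)/(6.42 + 1.940) = 7.526 m/s².

a ≈ 7.53 m/s²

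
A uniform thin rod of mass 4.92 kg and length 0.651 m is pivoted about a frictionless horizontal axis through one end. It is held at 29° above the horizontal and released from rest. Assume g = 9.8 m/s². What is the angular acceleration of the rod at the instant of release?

α ≈ 19.7 rad/s²

About the pivot, I = (1/3)ML² = (1/3)(4.92)(0.651)² = 0.6950 kg·m².
The weight acts at the center, a distance L/2 = 0.3255 m from the pivot; τ = Mg(L/2) cos 29° = 13.73 N·m.
α = τ/I = 13.73/0.6950 = 19.75 rad/s².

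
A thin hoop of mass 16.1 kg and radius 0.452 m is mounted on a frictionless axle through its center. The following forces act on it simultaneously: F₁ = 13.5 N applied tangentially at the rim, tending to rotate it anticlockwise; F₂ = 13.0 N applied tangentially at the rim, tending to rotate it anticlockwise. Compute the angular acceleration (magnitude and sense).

α ≈ 3.64 rad/s², anticlockwise

I = MR² = (16.1)(0.452)² = 3.289 kg·m².
Taking anticlockwise as positive: τ₁ = +(13.5)(0.452) = +6.102 N·m; τ₂ = +(13.0)(0.452) = +5.876 N·m.
Net torque τ = 11.98 N·m.
α = τ/I = 11.98/3.289 = 3.642 rad/s².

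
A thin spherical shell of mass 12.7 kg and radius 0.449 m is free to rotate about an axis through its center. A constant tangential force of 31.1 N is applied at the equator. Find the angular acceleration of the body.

α ≈ 8.18 rad/s²

I = (2/3)MR² = (2/3)(12.7)(0.449)² = 1.707 kg·m².
τ = F R = (31.1)(0.449) = 13.96 N·m.
From τ = Iα: α = 13.96/1.707 = 8.181 rad/s².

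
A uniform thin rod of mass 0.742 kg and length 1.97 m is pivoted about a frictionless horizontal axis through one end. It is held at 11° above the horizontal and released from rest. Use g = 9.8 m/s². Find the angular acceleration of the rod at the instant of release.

About the pivot, I = (1/3)ML² = (1/3)(0.742)(1.97)² = 0.9599 kg·m².
The weight acts at the center, a distance L/2 = 0.9850 m from the pivot; τ = Mg(L/2) cos 11° = 7.031 N·m.
α = τ/I = 7.031/0.9599 = 7.325 rad/s².

α ≈ 7.32 rad/s²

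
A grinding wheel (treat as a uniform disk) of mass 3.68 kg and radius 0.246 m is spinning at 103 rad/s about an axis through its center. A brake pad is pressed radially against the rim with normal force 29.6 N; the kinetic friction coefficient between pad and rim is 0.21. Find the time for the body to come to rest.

t ≈ 7.50 s

I = ½MR² = (1/2)(3.68)(0.246)² = 0.1113 kg·m².
Friction force f = μN = (0.21)(29.6) = 6.216 N at the rim; torque magnitude τ = fR = 1.529 N·m, opposing ω.
|α| = τ/I = 1.529/0.1113 = 13.73 rad/s² (deceleration).
0 = ω₀ − |α|t ⇒ t = ω₀/|α| = 103/13.73 = 7.500 s.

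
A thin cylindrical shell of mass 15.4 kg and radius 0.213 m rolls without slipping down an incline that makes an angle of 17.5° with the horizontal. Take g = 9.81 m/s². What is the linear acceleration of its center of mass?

a ≈ 1.47 m/s²

Translation along the incline: Mg sinθ − f = Ma.
Rotation about the center: fR = Iα with I = MR². No-slip gives a = αR, so f = (I/R²)a = M a.
Substituting: Mg sinθ = (1 + 1.000)Ma, so a = g sinθ/(1 + 1.000) = (9.81) sin 17.5° / 2.000 = 1.475 m/s².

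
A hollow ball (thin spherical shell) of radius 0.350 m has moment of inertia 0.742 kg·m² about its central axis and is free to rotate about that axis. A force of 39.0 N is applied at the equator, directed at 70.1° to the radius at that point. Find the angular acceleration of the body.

Only the tangential component produces torque: τ = F R sinθ = (39.0)(0.350) sin 70.1° = 12.83 N·m.
Newton's second law for rotation, τ = Iα, gives α = τ/I = 12.83/0.7420 = 17.30 rad/s².

α ≈ 17.3 rad/s²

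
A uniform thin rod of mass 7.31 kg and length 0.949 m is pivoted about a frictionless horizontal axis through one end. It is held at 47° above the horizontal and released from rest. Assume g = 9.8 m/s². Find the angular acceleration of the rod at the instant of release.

About the pivot, I = (1/3)ML² = (1/3)(7.31)(0.949)² = 2.194 kg·m².
The weight acts at the center, a distance L/2 = 0.4745 m from the pivot; τ = Mg(L/2) cos 47° = 23.18 N·m.
α = τ/I = 23.18/2.194 = 10.56 rad/s².

α ≈ 10.6 rad/s²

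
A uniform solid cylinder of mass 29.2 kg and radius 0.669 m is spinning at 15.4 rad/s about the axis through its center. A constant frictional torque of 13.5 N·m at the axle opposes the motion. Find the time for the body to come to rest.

I = ½MR² = (1/2)(29.2)(0.669)² = 6.534 kg·m².
The net torque has magnitude 13.5 N·m, opposing ω.
|α| = τ/I = 13.50/6.534 = 2.066 rad/s² (deceleration).
0 = ω₀ − |α|t ⇒ t = ω₀/|α| = 15.4/2.066 = 7.454 s.

t ≈ 7.45 s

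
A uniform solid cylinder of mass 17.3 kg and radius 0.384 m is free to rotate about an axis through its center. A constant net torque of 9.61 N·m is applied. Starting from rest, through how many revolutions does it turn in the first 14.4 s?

≈ 124 revolutions

I = ½MR² = (1/2)(17.3)(0.384)² = 1.275 kg·m².
α = τ/I = 9.61/1.275 = 7.534 rad/s².
θ = ½αt² = ½(7.534)(14.4)² = 781.2 rad.
Revolutions = θ/(2π) = 124.3.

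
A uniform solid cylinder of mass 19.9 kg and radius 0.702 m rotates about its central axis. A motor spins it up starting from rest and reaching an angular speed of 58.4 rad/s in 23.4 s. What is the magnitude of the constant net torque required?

I = ½MR² = (1/2)(19.9)(0.702)² = 4.903 kg·m².
α = Δω/Δt = (58.4 − 0)/23.4 = 2.496 rad/s².
τ = Iα = (4.903)(2.496) = 12.24 N·m.

τ ≈ 12.2 N·m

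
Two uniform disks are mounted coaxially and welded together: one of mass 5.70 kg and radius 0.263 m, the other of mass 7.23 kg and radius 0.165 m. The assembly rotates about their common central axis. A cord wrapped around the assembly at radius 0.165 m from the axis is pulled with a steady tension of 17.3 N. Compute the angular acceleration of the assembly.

α ≈ 9.66 rad/s²

I = ½M₁R₁² + ½M₂R₂² = ½(5.70)(0.263)² + ½(7.23)(0.165)² = 0.2956 kg·m².
τ = F r = (17.3)(0.165) = 2.855 N·m.
α = τ/I = 2.855/0.2956 = 9.658 rad/s².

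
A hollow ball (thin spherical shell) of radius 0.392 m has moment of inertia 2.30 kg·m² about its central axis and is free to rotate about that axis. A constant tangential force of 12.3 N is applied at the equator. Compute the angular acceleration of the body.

τ = F R = (12.3)(0.392) = 4.822 N·m.
From τ = Iα: α = 4.822/2.300 = 2.096 rad/s².

α ≈ 2.10 rad/s²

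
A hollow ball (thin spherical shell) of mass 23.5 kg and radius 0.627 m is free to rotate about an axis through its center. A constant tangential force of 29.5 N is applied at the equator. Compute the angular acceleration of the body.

α ≈ 3.00 rad/s²

I = (2/3)MR² = (2/3)(23.5)(0.627)² = 6.159 kg·m².
τ = F R = (29.5)(0.627) = 18.50 N·m.
Newton's second law for rotation, τ = Iα, gives α = τ/I = 18.50/6.159 = 3.003 rad/s².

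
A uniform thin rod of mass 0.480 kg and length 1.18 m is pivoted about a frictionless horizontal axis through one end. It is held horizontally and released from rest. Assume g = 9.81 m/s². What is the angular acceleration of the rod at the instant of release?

About the pivot, I = (1/3)ML² = (1/3)(0.480)(1.18)² = 0.2228 kg·m².
The weight acts at the center, a distance L/2 = 0.5900 m from the pivot; τ = Mg(L/2) = 2.778 N·m.
α = τ/I = 2.778/0.2228 = 12.47 rad/s².

α ≈ 12.5 rad/s²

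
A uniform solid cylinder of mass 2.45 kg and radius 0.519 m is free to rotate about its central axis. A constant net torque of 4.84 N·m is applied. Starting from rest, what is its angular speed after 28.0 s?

I = ½MR² = (1/2)(2.45)(0.519)² = 0.3300 kg·m².
α = τ/I = 4.84/0.3300 = 14.67 rad/s².
ω = ω₀ + αt = 0 + (14.67)(28.0) = 410.7 rad/s.

ω ≈ 411 rad/s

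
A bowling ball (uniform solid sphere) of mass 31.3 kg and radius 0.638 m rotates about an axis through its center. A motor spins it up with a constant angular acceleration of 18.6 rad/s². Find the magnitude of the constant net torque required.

I = (2/5)MR² = (2/5)(31.3)(0.638)² = 5.096 kg·m².
τ = Iα = (5.096)(18.60) = 94.79 N·m.

τ ≈ 94.8 N·m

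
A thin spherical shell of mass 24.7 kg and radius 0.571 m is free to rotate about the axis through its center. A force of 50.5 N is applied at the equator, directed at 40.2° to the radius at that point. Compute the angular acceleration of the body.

I = (2/3)MR² = (2/3)(24.7)(0.571)² = 5.369 kg·m².
Only the tangential component produces torque: τ = F R sinθ = (50.5)(0.571) sin 40.2° = 18.61 N·m.
From τ = Iα: α = 18.61/5.369 = 3.467 rad/s².

α ≈ 3.47 rad/s²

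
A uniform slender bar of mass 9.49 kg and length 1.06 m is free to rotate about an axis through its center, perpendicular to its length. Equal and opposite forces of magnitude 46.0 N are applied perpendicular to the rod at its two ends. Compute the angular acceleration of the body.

I = (1/12)ML² = (1/12)(9.49)(1.06)² = 0.8886 kg·m².
The couple gives τ = F·(L/2) + F·(L/2) = F L = (46.0)(1.06) = 48.76 N·m.
From τ = Iα: α = 48.76/0.8886 = 54.87 rad/s².

α ≈ 54.9 rad/s²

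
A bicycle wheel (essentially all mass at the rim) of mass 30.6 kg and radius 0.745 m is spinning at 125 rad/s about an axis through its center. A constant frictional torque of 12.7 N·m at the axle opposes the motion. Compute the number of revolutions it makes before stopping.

≈ 1660 revolutions

I = MR² = (30.6)(0.745)² = 16.98 kg·m².
The net torque has magnitude 12.7 N·m, opposing ω.
|α| = τ/I = 12.70/16.98 = 0.7478 rad/s² (deceleration).
ω² = ω₀² − 2|α|θ with ω = 0 ⇒ θ = ω₀²/(2|α|) = 10450 rad = 1663 rev.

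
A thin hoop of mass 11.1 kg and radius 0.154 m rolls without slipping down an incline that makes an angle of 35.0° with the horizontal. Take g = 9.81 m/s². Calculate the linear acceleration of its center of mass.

a ≈ 2.81 m/s²

Translation along the incline: Mg sinθ − f = Ma.
Rotation about the center: fR = Iα with I = MR². No-slip gives a = αR, so f = (I/R²)a = M a.
Substituting: Mg sinθ = (1 + 1.000)Ma, so a = g sinθ/(1 + 1.000) = (9.81) sin 35.0° / 2.000 = 2.813 m/s².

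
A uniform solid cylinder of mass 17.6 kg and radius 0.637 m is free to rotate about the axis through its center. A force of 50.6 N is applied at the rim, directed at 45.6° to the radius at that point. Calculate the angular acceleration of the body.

α ≈ 6.45 rad/s²

I = ½MR² = (1/2)(17.6)(0.637)² = 3.571 kg·m².
Only the tangential component produces torque: τ = F R sinθ = (50.6)(0.637) sin 45.6° = 23.03 N·m.
From τ = Iα: α = 23.03/3.571 = 6.449 rad/s².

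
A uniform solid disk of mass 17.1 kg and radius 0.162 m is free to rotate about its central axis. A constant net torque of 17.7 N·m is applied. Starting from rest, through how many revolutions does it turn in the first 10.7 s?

≈ 719 revolutions

I = ½MR² = (1/2)(17.1)(0.162)² = 0.2244 kg·m².
α = τ/I = 17.7/0.2244 = 78.88 rad/s².
θ = ½αt² = ½(78.88)(10.7)² = 4516 rad.
Revolutions = θ/(2π) = 718.7.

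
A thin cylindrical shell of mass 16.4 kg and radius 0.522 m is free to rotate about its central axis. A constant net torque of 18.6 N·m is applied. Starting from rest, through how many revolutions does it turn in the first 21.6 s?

I = MR² = (16.4)(0.522)² = 4.469 kg·m².
α = τ/I = 18.6/4.469 = 4.162 rad/s².
θ = ½αt² = ½(4.162)(21.6)² = 971.0 rad.
Revolutions = θ/(2π) = 154.5.

≈ 155 revolutions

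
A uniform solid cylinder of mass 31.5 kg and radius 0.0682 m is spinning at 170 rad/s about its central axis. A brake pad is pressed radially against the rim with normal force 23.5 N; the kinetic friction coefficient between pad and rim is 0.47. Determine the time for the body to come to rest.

I = ½MR² = (1/2)(31.5)(0.0682)² = 0.07326 kg·m².
Friction force f = μN = (0.47)(23.5) = 11.04 N at the rim; torque magnitude τ = fR = 0.7533 N·m, opposing ω.
|α| = τ/I = 0.7533/0.07326 = 10.28 rad/s² (deceleration).
0 = ω₀ − |α|t ⇒ t = ω₀/|α| = 170/10.28 = 16.53 s.

t ≈ 16.5 s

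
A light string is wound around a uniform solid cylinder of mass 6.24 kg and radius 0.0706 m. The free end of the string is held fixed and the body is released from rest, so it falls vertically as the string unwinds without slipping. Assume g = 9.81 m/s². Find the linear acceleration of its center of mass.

a ≈ 6.54 m/s²

Translation: Mg − T = Ma. Rotation about the center: TR = Iα with I = ½MR².
With a = αR: T = (I/R²)a = (1/2)M a, so Mg = (1 + 0.5000)Ma.
a = g/(1 + 0.5000) = 9.81/1.500 = 6.540 m/s².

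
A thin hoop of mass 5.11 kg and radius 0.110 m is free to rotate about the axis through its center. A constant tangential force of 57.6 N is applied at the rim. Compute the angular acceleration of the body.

α ≈ 102 rad/s²

I = MR² = (5.11)(0.110)² = 0.06183 kg·m².
τ = F R = (57.6)(0.110) = 6.336 N·m.
From τ = Iα: α = 6.336/0.06183 = 102.5 rad/s².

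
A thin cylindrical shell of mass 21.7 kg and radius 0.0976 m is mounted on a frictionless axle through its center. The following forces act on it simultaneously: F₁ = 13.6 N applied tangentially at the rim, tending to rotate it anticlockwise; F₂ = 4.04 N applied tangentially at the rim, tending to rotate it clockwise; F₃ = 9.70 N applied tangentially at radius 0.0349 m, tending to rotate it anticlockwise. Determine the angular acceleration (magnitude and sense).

α ≈ 6.15 rad/s², anticlockwise

I = MR² = (21.7)(0.0976)² = 0.2067 kg·m².
Taking anticlockwise as positive: τ₁ = +(13.6)(0.0976) = +1.327 N·m; τ₂ = −(4.04)(0.0976) = −0.3943 N·m; τ₃ = +(9.70)(0.0349) = +0.3385 N·m.
Net torque τ = 1.272 N·m.
α = τ/I = 1.272/0.2067 = 6.152 rad/s².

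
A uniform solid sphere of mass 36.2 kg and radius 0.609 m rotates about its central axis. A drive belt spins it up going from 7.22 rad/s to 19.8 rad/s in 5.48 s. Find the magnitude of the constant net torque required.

τ ≈ 12.3 N·m

I = (2/5)MR² = (2/5)(36.2)(0.609)² = 5.370 kg·m².
α = Δω/Δt = (19.8 − 7.22)/5.48 = 2.296 rad/s².
τ = Iα = (5.370)(2.296) = 12.33 N·m.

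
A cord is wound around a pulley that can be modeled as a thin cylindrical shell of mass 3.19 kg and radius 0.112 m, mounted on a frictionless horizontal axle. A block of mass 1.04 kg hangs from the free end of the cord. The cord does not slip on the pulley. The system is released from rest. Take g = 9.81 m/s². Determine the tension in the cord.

I = MR² = (3.19)(0.112)² = 0.04002 kg·m².
Block: mg − T = ma. Pulley: TR = Iα. No-slip: a = αR, so T = (I/R²)a = 3.190·a.
Then mg = (m + 3.190)a, so a = (1.04)(9.81)/(1.04 + 3.190) = 2.412 m/s².
T = 3.190·a = 7.694 N.

T ≈ 7.69 N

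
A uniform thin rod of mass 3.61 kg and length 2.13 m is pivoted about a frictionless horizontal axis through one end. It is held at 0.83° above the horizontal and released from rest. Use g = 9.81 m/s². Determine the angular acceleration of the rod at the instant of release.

α ≈ 6.91 rad/s²

About the pivot, I = (1/3)ML² = (1/3)(3.61)(2.13)² = 5.459 kg·m².
The weight acts at the center, a distance L/2 = 1.065 m from the pivot; τ = Mg(L/2) cos 0.83° = 37.71 N·m.
α = τ/I = 37.71/5.459 = 6.908 rad/s².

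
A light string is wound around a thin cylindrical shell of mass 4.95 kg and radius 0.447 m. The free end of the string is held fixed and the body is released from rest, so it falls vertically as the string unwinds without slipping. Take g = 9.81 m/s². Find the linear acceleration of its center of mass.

Translation: Mg − T = Ma. Rotation about the center: TR = Iα with I = MR².
With a = αR: T = (I/R²)a = M a, so Mg = (1 + 1.000)Ma.
a = g/(1 + 1.000) = 9.81/2.000 = 4.905 m/s².

a ≈ 4.91 m/s²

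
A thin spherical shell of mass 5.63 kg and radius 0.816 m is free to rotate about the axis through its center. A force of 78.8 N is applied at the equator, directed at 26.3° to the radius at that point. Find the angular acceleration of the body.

α ≈ 11.4 rad/s²

I = (2/3)MR² = (2/3)(5.63)(0.816)² = 2.499 kg·m².
Only the tangential component produces torque: τ = F R sinθ = (78.8)(0.816) sin 26.3° = 28.49 N·m.
Newton's second law for rotation, τ = Iα, gives α = τ/I = 28.49/2.499 = 11.40 rad/s².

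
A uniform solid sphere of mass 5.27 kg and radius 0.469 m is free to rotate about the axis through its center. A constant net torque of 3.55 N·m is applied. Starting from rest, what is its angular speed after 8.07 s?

I = (2/5)MR² = (2/5)(5.27)(0.469)² = 0.4637 kg·m².
α = τ/I = 3.55/0.4637 = 7.656 rad/s².
ω = ω₀ + αt = 0 + (7.656)(8.07) = 61.79 rad/s.

ω ≈ 61.8 rad/s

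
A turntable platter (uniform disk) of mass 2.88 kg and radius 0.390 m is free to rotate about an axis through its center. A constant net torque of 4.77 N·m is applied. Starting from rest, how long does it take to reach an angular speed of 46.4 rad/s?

t ≈ 2.13 s

I = ½MR² = (1/2)(2.88)(0.390)² = 0.2190 kg·m².
α = τ/I = 4.77/0.2190 = 21.78 rad/s².
ω = αt ⇒ t = ω/α = 46.4/21.78 = 2.131 s.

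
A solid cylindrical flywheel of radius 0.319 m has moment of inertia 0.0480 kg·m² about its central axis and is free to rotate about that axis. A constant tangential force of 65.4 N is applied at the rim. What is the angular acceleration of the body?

τ = F R = (65.4)(0.319) = 20.86 N·m.
From τ = Iα: α = 20.86/0.04800 = 434.6 rad/s².

α ≈ 435 rad/s²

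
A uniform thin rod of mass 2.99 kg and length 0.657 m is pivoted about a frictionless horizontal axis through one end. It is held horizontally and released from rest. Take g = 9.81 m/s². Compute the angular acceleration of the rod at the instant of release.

About the pivot, I = (1/3)ML² = (1/3)(2.99)(0.657)² = 0.4302 kg·m².
The weight acts at the center, a distance L/2 = 0.3285 m from the pivot; τ = Mg(L/2) = 9.636 N·m.
α = τ/I = 9.636/0.4302 = 22.40 rad/s².

α ≈ 22.4 rad/s²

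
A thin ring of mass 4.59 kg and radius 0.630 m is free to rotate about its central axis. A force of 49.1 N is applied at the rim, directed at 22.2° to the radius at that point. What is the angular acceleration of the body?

α ≈ 6.42 rad/s²

I = MR² = (4.59)(0.630)² = 1.822 kg·m².
Only the tangential component produces torque: τ = F R sinθ = (49.1)(0.630) sin 22.2° = 11.69 N·m.
From τ = Iα: α = 11.69/1.822 = 6.416 rad/s².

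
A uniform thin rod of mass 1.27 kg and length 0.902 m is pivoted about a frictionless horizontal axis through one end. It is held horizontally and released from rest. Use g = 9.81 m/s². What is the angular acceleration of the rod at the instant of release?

About the pivot, I = (1/3)ML² = (1/3)(1.27)(0.902)² = 0.3444 kg·m².
The weight acts at the center, a distance L/2 = 0.4510 m from the pivot; τ = Mg(L/2) = 5.619 N·m.
α = τ/I = 5.619/0.3444 = 16.31 rad/s².

α ≈ 16.3 rad/s²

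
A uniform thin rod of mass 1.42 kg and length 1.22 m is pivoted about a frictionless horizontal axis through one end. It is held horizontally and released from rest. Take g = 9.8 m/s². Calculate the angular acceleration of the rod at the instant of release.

About the pivot, I = (1/3)ML² = (1/3)(1.42)(1.22)² = 0.7045 kg·m².
The weight acts at the center, a distance L/2 = 0.6100 m from the pivot; τ = Mg(L/2) = 8.489 N·m.
α = τ/I = 8.489/0.7045 = 12.05 rad/s².

α ≈ 12.0 rad/s²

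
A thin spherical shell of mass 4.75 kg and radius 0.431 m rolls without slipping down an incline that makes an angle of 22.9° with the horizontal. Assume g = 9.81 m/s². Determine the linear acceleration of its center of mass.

a ≈ 2.29 m/s²

Translation along the incline: Mg sinθ − f = Ma.
Rotation about the center: fR = Iα with I = (2/3)MR². No-slip gives a = αR, so f = (I/R²)a = (2/3)M a.
Substituting: Mg sinθ = (1 + 0.6667)Ma, so a = g sinθ/(1 + 0.6667) = (9.81) sin 22.9° / 1.667 = 2.290 m/s².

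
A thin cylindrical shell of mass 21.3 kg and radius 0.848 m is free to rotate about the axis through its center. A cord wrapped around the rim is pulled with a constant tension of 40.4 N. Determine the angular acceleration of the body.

I = MR² = (21.3)(0.848)² = 15.32 kg·m².
τ = F R = (40.4)(0.848) = 34.26 N·m.
Newton's second law for rotation, τ = Iα, gives α = τ/I = 34.26/15.32 = 2.237 rad/s².

α ≈ 2.24 rad/s²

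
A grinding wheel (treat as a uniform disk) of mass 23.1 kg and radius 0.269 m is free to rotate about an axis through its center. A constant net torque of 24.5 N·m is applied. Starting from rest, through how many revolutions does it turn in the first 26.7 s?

≈ 1660 revolutions

I = ½MR² = (1/2)(23.1)(0.269)² = 0.8358 kg·m².
α = τ/I = 24.5/0.8358 = 29.31 rad/s².
θ = ½αt² = ½(29.31)(26.7)² = 10450 rad.
Revolutions = θ/(2π) = 1663.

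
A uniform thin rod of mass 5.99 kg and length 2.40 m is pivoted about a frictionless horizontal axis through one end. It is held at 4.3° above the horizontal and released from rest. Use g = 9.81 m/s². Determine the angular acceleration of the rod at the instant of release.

α ≈ 6.11 rad/s²

About the pivot, I = (1/3)ML² = (1/3)(5.99)(2.40)² = 11.50 kg·m².
The weight acts at the center, a distance L/2 = 1.200 m from the pivot; τ = Mg(L/2) cos 4.3° = 70.32 N·m.
α = τ/I = 70.32/11.50 = 6.114 rad/s².
(Equivalently α = (3g/(2L)) cos 4.3° = 6.114 rad/s².)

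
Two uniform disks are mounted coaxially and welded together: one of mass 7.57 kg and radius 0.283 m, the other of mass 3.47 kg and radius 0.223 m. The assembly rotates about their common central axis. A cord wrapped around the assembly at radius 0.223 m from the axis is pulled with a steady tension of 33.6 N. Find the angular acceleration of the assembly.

α ≈ 19.2 rad/s²

I = ½M₁R₁² + ½M₂R₂² = ½(7.57)(0.283)² + ½(3.47)(0.223)² = 0.3894 kg·m².
τ = F r = (33.6)(0.223) = 7.493 N·m.
α = τ/I = 7.493/0.3894 = 19.24 rad/s².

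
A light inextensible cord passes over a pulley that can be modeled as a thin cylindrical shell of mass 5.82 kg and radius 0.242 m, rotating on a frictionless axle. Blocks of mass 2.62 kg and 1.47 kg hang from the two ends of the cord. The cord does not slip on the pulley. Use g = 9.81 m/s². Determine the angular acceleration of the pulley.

α ≈ 4.70 rad/s²

I = MR² = (5.82)(0.242)² = 0.3408 kg·m².
Heavier block: m₁g − T₁ = m₁a. Lighter block: T₂ − m₂g = m₂a.
Pulley: (T₁ − T₂)R = Iα = I(a/R), so T₁ − T₂ = (I/R²)a = 1·M_p a = 5.820·a.
Adding the three: (m₁ − m₂)g = (m₁ + m₂ + 5.820)a, so a = (2.62 − 1.47)(9.81)/(2.62 + 1.47 + 5.820) = 1.138 m/s².
α = a/R = 1.138/0.242 = 4.704 rad/s².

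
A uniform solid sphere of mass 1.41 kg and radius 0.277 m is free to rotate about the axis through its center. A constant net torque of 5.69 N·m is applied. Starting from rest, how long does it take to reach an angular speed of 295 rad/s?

I = (2/5)MR² = (2/5)(1.41)(0.277)² = 0.04328 kg·m².
α = τ/I = 5.69/0.04328 = 131.5 rad/s².
ω = αt ⇒ t = ω/α = 295/131.5 = 2.244 s.

t ≈ 2.24 s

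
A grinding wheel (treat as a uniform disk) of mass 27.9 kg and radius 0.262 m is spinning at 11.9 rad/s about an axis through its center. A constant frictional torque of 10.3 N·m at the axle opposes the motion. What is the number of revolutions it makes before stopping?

≈ 1.05 revolutions

I = ½MR² = (1/2)(27.9)(0.262)² = 0.9576 kg·m².
The net torque has magnitude 10.3 N·m, opposing ω.
|α| = τ/I = 10.30/0.9576 = 10.76 rad/s² (deceleration).
ω² = ω₀² − 2|α|θ with ω = 0 ⇒ θ = ω₀²/(2|α|) = 6.583 rad = 1.048 rev.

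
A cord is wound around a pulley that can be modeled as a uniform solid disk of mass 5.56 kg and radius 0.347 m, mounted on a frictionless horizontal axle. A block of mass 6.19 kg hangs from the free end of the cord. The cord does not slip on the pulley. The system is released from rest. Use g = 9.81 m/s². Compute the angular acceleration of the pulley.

α ≈ 19.5 rad/s²

I = ½MR² = (1/2)(5.56)(0.347)² = 0.3347 kg·m².
Block: mg − T = ma. Pulley: TR = Iα. No-slip: a = αR, so T = (I/R²)a = 2.780·a.
Then mg = (m + 2.780)a, so a = (6.19)(9.81)/(6.19 + 2.780) = 6.770 m/s².
α = a/R = 6.770/0.347 = 19.51 rad/s².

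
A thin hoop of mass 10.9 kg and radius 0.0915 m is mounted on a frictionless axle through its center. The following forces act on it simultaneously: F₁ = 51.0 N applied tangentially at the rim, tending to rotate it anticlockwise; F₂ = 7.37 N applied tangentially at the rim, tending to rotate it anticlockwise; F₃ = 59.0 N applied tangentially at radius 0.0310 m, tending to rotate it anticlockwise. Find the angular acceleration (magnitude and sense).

I = MR² = (10.9)(0.0915)² = 0.09126 kg·m².
Taking anticlockwise as positive: τ₁ = +(51.0)(0.0915) = +4.667 N·m; τ₂ = +(7.37)(0.0915) = +0.6744 N·m; τ₃ = +(59.0)(0.0310) = +1.829 N·m.
Net torque τ = 7.170 N·m.
α = τ/I = 7.170/0.09126 = 78.57 rad/s².

α ≈ 78.6 rad/s², anticlockwise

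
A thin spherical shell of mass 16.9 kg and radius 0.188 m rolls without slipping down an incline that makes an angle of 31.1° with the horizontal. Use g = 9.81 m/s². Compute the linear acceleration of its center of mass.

Translation along the incline: Mg sinθ − f = Ma.
Rotation about the center: fR = Iα with I = (2/3)MR². No-slip gives a = αR, so f = (I/R²)a = (2/3)M a.
Substituting: Mg sinθ = (1 + 0.6667)Ma, so a = g sinθ/(1 + 0.6667) = (9.81) sin 31.1° / 1.667 = 3.040 m/s².

a ≈ 3.04 m/s²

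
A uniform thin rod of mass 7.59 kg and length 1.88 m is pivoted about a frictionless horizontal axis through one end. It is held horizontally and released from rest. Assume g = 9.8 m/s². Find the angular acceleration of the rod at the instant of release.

α ≈ 7.82 rad/s²

About the pivot, I = (1/3)ML² = (1/3)(7.59)(1.88)² = 8.942 kg·m².
The weight acts at the center, a distance L/2 = 0.9400 m from the pivot; τ = Mg(L/2) = 69.92 N·m.
α = τ/I = 69.92/8.942 = 7.819 rad/s².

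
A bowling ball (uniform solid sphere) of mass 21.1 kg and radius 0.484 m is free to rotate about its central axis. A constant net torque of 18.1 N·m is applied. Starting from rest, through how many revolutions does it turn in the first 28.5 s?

≈ 592 revolutions

I = (2/5)MR² = (2/5)(21.1)(0.484)² = 1.977 kg·m².
α = τ/I = 18.1/1.977 = 9.155 rad/s².
θ = ½αt² = ½(9.155)(28.5)² = 3718 rad.
Revolutions = θ/(2π) = 591.7.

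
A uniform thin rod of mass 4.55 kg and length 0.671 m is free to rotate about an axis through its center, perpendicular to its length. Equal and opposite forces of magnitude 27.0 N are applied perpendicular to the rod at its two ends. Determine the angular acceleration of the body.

I = (1/12)ML² = (1/12)(4.55)(0.671)² = 0.1707 kg·m².
The couple gives τ = F·(L/2) + F·(L/2) = F L = (27.0)(0.671) = 18.12 N·m.
From τ = Iα: α = 18.12/0.1707 = 106.1 rad/s².

α ≈ 106 rad/s²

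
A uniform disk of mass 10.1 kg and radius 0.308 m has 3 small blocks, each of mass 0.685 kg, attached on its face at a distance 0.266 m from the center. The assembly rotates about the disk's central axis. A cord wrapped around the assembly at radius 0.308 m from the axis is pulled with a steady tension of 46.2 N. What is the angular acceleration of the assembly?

I_disk = ½MR² = ½(10.1)(0.308)² = 0.4791 kg·m².
I_blocks = 3·m·r² = 3(0.685)(0.266)² = 0.1454 kg·m².
Total I = 0.6245 kg·m².
τ = F r = (46.2)(0.308) = 14.23 N·m.
α = τ/I = 14.23/0.6245 = 22.79 rad/s².

α ≈ 22.8 rad/s²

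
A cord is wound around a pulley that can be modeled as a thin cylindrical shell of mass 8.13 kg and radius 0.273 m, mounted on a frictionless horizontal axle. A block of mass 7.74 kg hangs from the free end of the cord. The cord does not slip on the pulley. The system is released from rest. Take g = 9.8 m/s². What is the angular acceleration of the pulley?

α ≈ 17.5 rad/s²

I = MR² = (8.13)(0.273)² = 0.6059 kg·m².
Block: mg − T = ma. Pulley: TR = Iα. No-slip: a = αR, so T = (I/R²)a = 8.130·a.
Then mg = (m + 8.130)a, so a = (7.74)(9.8)/(7.74 + 8.130) = 4.780 m/s².
α = a/R = 4.780/0.273 = 17.51 rad/s².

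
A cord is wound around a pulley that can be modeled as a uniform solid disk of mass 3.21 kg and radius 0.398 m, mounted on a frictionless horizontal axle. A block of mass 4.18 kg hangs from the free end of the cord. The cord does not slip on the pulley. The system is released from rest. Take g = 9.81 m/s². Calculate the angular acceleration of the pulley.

I = ½MR² = (1/2)(3.21)(0.398)² = 0.2542 kg·m².
Block: mg − T = ma. Pulley: TR = Iα. No-slip: a = αR, so T = (I/R²)a = 1.605·a.
Then mg = (m + 1.605)a, so a = (4.18)(9.81)/(4.18 + 1.605) = 7.088 m/s².
α = a/R = 7.088/0.398 = 17.81 rad/s².

α ≈ 17.8 rad/s²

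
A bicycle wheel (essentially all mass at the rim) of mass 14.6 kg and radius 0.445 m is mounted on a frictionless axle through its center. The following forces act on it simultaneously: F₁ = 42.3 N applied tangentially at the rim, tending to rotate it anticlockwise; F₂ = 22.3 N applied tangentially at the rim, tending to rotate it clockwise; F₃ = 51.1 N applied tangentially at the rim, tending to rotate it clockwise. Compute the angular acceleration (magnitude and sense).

α ≈ 4.79 rad/s², clockwise

I = MR² = (14.6)(0.445)² = 2.891 kg·m².
Taking anticlockwise as positive: τ₁ = +(42.3)(0.445) = +18.82 N·m; τ₂ = −(22.3)(0.445) = −9.924 N·m; τ₃ = −(51.1)(0.445) = −22.74 N·m.
Net torque τ = -13.84 N·m.
α = τ/I = -13.84/2.891 = -4.787 rad/s².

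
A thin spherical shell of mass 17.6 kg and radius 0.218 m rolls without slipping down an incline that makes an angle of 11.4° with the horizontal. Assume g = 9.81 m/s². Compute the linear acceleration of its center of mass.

a ≈ 1.16 m/s²

Translation along the incline: Mg sinθ − f = Ma.
Rotation about the center: fR = Iα with I = (2/3)MR². No-slip gives a = αR, so f = (I/R²)a = (2/3)M a.
Substituting: Mg sinθ = (1 + 0.6667)Ma, so a = g sinθ/(1 + 0.6667) = (9.81) sin 11.4° / 1.667 = 1.163 m/s².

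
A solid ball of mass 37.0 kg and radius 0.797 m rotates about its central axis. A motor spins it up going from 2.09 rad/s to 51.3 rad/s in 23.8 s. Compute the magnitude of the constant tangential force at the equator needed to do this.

F ≈ 24.4 N

I = (2/5)MR² = (2/5)(37.0)(0.797)² = 9.401 kg·m².
α = Δω/Δt = (51.3 − 2.09)/23.8 = 2.068 rad/s².
The required torque is τ = Iα = (9.401)(2.068) = 19.44 N·m.
A tangential force at the equator gives τ = FR, so F = τ/R = 19.44/0.797 = 24.39 N.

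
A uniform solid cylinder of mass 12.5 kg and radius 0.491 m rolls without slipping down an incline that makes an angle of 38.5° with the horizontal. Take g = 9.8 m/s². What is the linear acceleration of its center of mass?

a ≈ 4.07 m/s²

Translation along the incline: Mg sinθ − f = Ma.
Rotation about the center: fR = Iα with I = ½MR². No-slip gives a = αR, so f = (I/R²)a = (1/2)M a.
Substituting: Mg sinθ = (1 + 0.5000)Ma, so a = g sinθ/(1 + 0.5000) = (9.8) sin 38.5° / 1.500 = 4.067 m/s².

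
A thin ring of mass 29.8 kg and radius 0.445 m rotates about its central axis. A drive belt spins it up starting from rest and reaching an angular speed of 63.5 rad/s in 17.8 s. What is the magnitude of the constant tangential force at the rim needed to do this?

I = MR² = (29.8)(0.445)² = 5.901 kg·m².
α = Δω/Δt = (63.5 − 0)/17.8 = 3.567 rad/s².
The required torque is τ = Iα = (5.901)(3.567) = 21.05 N·m.
A tangential force at the rim gives τ = FR, so F = τ/R = 21.05/0.445 = 47.31 N.

F ≈ 47.3 N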